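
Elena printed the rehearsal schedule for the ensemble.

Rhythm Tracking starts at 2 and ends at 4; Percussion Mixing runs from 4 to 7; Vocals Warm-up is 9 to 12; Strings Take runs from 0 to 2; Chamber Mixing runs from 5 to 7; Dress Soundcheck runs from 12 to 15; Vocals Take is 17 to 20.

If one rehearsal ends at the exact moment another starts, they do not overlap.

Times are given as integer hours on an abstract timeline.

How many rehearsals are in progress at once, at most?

2

Sort all start/end points and keep a running count:
0 start Strings Take → 1
2 end Strings Take → 0
2 start Rhythm Tracking → 1
4 end Rhythm Tracking → 0
4 start Percussion Mixing → 1
5 start Chamber Mixing → 2
7 end Chamber Mixing → 1
7 end Percussion Mixing → 0
9 start Vocals Warm-up → 1
12 end Vocals Warm-up → 0
12 start Dress Soundcheck → 1
15 end Dress Soundcheck → 0
17 start Vocals Take → 1
20 end Vocals Take → 0
Peak is 2, at 5 (Chamber Mixing, Percussion Mixing).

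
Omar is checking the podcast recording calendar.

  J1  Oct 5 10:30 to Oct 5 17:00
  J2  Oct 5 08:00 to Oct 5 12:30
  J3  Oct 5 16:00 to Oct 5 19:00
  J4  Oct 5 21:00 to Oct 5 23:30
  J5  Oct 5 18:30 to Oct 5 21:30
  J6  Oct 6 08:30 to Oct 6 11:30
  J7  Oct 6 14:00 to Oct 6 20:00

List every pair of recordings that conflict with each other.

Two intervals overlap when each starts before the other ends.
Sorted by start: J2, J1, J3, J5, J4, J6, J7.
J1 starts before J2 ends → J2 and J1 overlap.
J3 starts after J2 ends, so nothing later overlaps J2 either.
J3 starts before J1 ends → J1 and J3 overlap.
J5 starts after J1 ends, so nothing later overlaps J1 either.
J5 starts before J3 ends → J3 and J5 overlap.
J4 starts after J3 ends, so nothing later overlaps J3 either.
J4 starts before J5 ends → J5 and J4 overlap.
J6 starts after J5 ends, so nothing later overlaps J5 either.
J6 starts after J4 ends, so nothing later overlaps J4 either.
J7 starts after J6 ends.

J1 & J2, J1 & J3, J3 & J5, J4 & J5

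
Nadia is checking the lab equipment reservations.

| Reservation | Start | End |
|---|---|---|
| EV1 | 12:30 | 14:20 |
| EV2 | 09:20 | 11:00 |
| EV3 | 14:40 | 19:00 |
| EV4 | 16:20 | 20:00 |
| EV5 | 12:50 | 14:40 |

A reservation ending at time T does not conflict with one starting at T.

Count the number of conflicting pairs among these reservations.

2

Sorted by start: EV2, EV1, EV5, EV3, EV4.
EV1 starts after EV2 ends, so nothing later overlaps EV2 either.
EV5 starts before EV1 ends → EV1 and EV5 overlap.
EV3 starts after EV1 ends, so nothing later overlaps EV1 either.
EV3 starts exactly when EV5 ends (back-to-back, no overlap), so nothing later overlaps EV5 either.
EV4 starts before EV3 ends → EV3 and EV4 overlap.
Overlapping pairs: EV1 & EV5, EV3 & EV4 — 2 in total.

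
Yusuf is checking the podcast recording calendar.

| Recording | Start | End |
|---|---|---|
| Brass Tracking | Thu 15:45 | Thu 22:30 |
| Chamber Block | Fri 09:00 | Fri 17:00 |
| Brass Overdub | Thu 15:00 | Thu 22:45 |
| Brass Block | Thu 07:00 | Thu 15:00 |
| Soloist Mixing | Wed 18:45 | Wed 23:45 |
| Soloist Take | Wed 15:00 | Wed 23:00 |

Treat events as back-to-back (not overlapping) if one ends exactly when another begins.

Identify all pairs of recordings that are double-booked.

Brass Overdub & Brass Tracking, Soloist Mixing & Soloist Take

Check each pair: they overlap iff neither finishes before the other starts.
Sorted by start: Soloist Take, Soloist Mixing, Brass Block, Brass Overdub, Brass Tracking, Chamber Block.
Soloist Mixing starts before Soloist Take ends → Soloist Take and Soloist Mixing overlap.
Brass Block starts after Soloist Take ends; Soloist Take is clear from here.
Brass Block starts after Soloist Mixing ends; Soloist Mixing is clear from here.
Brass Overdub starts exactly when Brass Block ends (back-to-back, no overlap); Brass Block is clear from here.
Brass Tracking starts before Brass Overdub ends → Brass Overdub and Brass Tracking overlap.
Chamber Block starts after Brass Overdub ends.
Chamber Block starts after Brass Tracking ends.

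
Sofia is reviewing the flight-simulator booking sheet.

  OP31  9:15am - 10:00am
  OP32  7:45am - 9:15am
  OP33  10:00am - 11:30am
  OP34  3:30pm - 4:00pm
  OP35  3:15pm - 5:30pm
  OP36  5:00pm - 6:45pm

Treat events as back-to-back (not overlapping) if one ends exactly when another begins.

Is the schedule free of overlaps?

Sorted by start: OP32, OP31, OP33, OP35, OP34, OP36.
OP31 starts exactly when OP32 ends (back-to-back, no overlap), so OP32 has no further overlaps.
OP33 starts exactly when OP31 ends (back-to-back, no overlap), so OP31 has no further overlaps.
OP35 starts after OP33 ends, so OP33 has no further overlaps.
OP34 starts before OP35 ends → OP35 and OP34 overlap.
That's a conflict, so the schedule is not conflict-free.

No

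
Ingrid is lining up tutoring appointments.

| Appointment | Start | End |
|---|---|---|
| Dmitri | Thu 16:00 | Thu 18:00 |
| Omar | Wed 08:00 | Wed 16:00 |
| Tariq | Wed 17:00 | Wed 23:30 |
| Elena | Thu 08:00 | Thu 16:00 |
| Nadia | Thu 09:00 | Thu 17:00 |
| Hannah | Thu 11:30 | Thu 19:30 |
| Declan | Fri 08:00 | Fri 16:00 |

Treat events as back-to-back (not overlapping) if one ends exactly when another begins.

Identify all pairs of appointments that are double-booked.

Dmitri & Hannah, Dmitri & Nadia, Elena & Hannah, Elena & Nadia, Hannah & Nadia

Sorted by start: Omar, Tariq, Elena, Nadia, Hannah, Dmitri, Declan.
Tariq starts after Omar ends, so Omar has no further overlaps.
Elena starts after Tariq ends, so Tariq has no further overlaps.
Nadia starts before Elena ends → Elena and Nadia overlap.
Hannah starts before Elena ends → Elena and Hannah overlap.
Dmitri starts exactly when Elena ends (back-to-back, no overlap), so Elena has no further overlaps.
Hannah starts before Nadia ends → Nadia and Hannah overlap.
Dmitri starts before Nadia ends → Nadia and Dmitri overlap.
Declan starts after Nadia ends.
Dmitri starts before Hannah ends → Hannah and Dmitri overlap.
Declan starts after Hannah ends.
Declan starts after Dmitri ends.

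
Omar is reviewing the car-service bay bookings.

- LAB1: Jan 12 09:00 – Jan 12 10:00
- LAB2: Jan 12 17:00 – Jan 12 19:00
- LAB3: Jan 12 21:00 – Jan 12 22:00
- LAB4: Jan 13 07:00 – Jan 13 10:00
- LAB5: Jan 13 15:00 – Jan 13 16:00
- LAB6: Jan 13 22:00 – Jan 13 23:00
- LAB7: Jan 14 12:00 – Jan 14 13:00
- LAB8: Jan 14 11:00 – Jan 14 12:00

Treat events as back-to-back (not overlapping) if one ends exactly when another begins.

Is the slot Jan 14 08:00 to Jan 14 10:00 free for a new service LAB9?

Yes — the slot is free

LAB1: ends Jan 12 10:00 at or before LAB9 starts Jan 14 08:00 → clear.
LAB2: ends Jan 12 19:00 at or before LAB9 starts Jan 14 08:00 → clear.
LAB3: ends Jan 12 22:00 at or before LAB9 starts Jan 14 08:00 → clear.
LAB4: ends Jan 13 10:00 at or before LAB9 starts Jan 14 08:00 → clear.
LAB5: ends Jan 13 16:00 at or before LAB9 starts Jan 14 08:00 → clear.
LAB6: ends Jan 13 23:00 at or before LAB9 starts Jan 14 08:00 → clear.
LAB8: starts Jan 14 11:00 at or after LAB9 ends Jan 14 10:00 → clear.
LAB7: starts Jan 14 12:00 at or after LAB9 ends Jan 14 10:00 → clear.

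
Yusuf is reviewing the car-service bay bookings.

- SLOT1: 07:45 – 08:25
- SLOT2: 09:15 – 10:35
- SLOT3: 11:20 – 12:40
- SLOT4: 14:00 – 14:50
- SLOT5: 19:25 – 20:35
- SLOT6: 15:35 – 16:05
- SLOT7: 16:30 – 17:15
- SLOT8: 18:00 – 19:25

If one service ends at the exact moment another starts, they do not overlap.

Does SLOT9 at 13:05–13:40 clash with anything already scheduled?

SLOT1: ends 08:25 at or before SLOT9 starts 13:05 → clear.
SLOT2: ends 10:35 at or before SLOT9 starts 13:05 → clear.
SLOT3: ends 12:40 at or before SLOT9 starts 13:05 → clear.
SLOT4: starts 14:00 at or after SLOT9 ends 13:40 → clear.
SLOT6: starts 15:35 at or after SLOT9 ends 13:40 → clear.
SLOT7: starts 16:30 at or after SLOT9 ends 13:40 → clear.
SLOT8: starts 18:00 at or after SLOT9 ends 13:40 → clear.
SLOT5: starts 19:25 at or after SLOT9 ends 13:40 → clear.

No — it doesn't clash with anything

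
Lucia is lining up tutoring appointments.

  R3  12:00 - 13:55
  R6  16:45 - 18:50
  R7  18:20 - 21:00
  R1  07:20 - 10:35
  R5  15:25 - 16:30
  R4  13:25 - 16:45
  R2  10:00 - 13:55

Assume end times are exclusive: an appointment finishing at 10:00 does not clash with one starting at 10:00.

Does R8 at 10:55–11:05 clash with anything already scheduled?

Yes — it overlaps R2

R1: ends 10:35 at or before R8 starts 10:55 → clear.
R2: starts 10:00 before R8 ends 11:05, and ends 13:55 after R8 starts 10:55 → overlap.
R3: starts 12:00 at or after R8 ends 11:05 → clear.
R4: starts 13:25 at or after R8 ends 11:05 → clear.
R5: starts 15:25 at or after R8 ends 11:05 → clear.
R6: starts 16:45 at or after R8 ends 11:05 → clear.
R7: starts 18:20 at or after R8 ends 11:05 → clear.
R8 overlaps R2.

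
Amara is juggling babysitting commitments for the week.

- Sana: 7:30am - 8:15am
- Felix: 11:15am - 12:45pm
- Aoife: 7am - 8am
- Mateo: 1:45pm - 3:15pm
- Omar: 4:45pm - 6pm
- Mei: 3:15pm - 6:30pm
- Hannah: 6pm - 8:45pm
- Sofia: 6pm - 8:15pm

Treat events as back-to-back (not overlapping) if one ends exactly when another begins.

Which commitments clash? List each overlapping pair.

Sorted by start: Aoife, Sana, Felix, Mateo, Mei, Omar, Hannah, Sofia.
Sana starts before Aoife ends → Aoife and Sana overlap.
Felix starts after Aoife ends, so Aoife has no further overlaps.
Felix starts after Sana ends, so Sana has no further overlaps.
Mateo starts after Felix ends, so Felix has no further overlaps.
Mei starts exactly when Mateo ends (back-to-back, no overlap), so Mateo has no further overlaps.
Omar starts before Mei ends → Mei and Omar overlap.
Hannah starts before Mei ends → Mei and Hannah overlap.
Sofia starts before Mei ends → Mei and Sofia overlap.
Hannah starts exactly when Omar ends (back-to-back, no overlap), so Omar has no further overlaps.
Sofia starts before Hannah ends → Hannah and Sofia overlap.

Aoife & Sana, Hannah & Mei, Hannah & Sofia, Mei & Omar, Mei & Sofia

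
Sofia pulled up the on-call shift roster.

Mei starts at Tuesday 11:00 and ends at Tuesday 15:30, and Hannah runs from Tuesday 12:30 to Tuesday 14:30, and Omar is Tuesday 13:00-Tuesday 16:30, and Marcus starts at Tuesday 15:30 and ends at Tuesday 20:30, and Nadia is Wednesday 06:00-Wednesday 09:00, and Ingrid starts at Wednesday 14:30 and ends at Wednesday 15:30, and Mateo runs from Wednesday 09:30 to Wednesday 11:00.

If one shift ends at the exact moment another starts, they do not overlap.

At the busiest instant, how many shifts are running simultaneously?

3

Sweep the timeline, counting +1 at each start and −1 at each end (ends before starts at a tie):
Tuesday 11:00 start Mei → 1
Tuesday 12:30 start Hannah → 2
Tuesday 13:00 start Omar → 3
Tuesday 14:30 end Hannah → 2
Tuesday 15:30 end Mei → 1
Tuesday 15:30 start Marcus → 2
Tuesday 16:30 end Omar → 1
Tuesday 20:30 end Marcus → 0
Wednesday 06:00 start Nadia → 1
Wednesday 09:00 end Nadia → 0
Wednesday 09:30 start Mateo → 1
Wednesday 11:00 end Mateo → 0
Wednesday 14:30 start Ingrid → 1
Wednesday 15:30 end Ingrid → 0
Peak is 3, at Tuesday 13:00 (Hannah, Mei, Omar).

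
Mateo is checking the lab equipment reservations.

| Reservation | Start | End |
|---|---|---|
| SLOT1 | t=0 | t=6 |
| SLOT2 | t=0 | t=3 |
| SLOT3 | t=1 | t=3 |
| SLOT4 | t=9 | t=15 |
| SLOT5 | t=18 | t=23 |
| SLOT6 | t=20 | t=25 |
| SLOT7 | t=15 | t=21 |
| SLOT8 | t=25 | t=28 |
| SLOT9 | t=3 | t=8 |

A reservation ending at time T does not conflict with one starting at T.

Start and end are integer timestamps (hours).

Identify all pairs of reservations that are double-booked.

SLOT1 & SLOT2, SLOT1 & SLOT3, SLOT1 & SLOT9, SLOT2 & SLOT3, SLOT5 & SLOT6, SLOT5 & SLOT7, SLOT6 & SLOT7

Sorted by start: SLOT1, SLOT2, SLOT3, SLOT9, SLOT4, SLOT7, SLOT5, SLOT6, SLOT8.
SLOT2 starts before SLOT1 ends → SLOT1 and SLOT2 overlap.
SLOT3 starts before SLOT1 ends → SLOT1 and SLOT3 overlap.
SLOT9 starts before SLOT1 ends → SLOT1 and SLOT9 overlap.
SLOT4 starts after SLOT1 ends; SLOT1 is clear from here.
SLOT3 starts before SLOT2 ends → SLOT2 and SLOT3 overlap.
SLOT9 starts exactly when SLOT2 ends (back-to-back, no overlap); SLOT2 is clear from here.
SLOT9 starts exactly when SLOT3 ends (back-to-back, no overlap); SLOT3 is clear from here.
SLOT4 starts after SLOT9 ends; SLOT9 is clear from here.
SLOT7 starts exactly when SLOT4 ends (back-to-back, no overlap); SLOT4 is clear from here.
SLOT5 starts before SLOT7 ends → SLOT7 and SLOT5 overlap.
SLOT6 starts before SLOT7 ends → SLOT7 and SLOT6 overlap.
SLOT8 starts after SLOT7 ends.
SLOT6 starts before SLOT5 ends → SLOT5 and SLOT6 overlap.
SLOT8 starts after SLOT5 ends.
SLOT8 starts exactly when SLOT6 ends (back-to-back, no overlap).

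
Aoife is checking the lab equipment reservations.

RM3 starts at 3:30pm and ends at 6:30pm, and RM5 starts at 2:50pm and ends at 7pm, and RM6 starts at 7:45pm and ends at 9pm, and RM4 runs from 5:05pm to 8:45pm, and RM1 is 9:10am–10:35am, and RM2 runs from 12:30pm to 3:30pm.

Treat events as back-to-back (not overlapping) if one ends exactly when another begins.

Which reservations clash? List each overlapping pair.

Sorted by start: RM1, RM2, RM5, RM3, RM4, RM6.
RM2 starts after RM1 ends; RM1 is clear from here.
RM5 starts before RM2 ends → RM2 and RM5 overlap.
RM3 starts exactly when RM2 ends (back-to-back, no overlap); RM2 is clear from here.
RM3 starts before RM5 ends → RM5 and RM3 overlap.
RM4 starts before RM5 ends → RM5 and RM4 overlap.
RM6 starts after RM5 ends.
RM4 starts before RM3 ends → RM3 and RM4 overlap.
RM6 starts after RM3 ends.
RM6 starts before RM4 ends → RM4 and RM6 overlap.

RM2 & RM5, RM3 & RM4, RM3 & RM5, RM4 & RM5, RM4 & RM6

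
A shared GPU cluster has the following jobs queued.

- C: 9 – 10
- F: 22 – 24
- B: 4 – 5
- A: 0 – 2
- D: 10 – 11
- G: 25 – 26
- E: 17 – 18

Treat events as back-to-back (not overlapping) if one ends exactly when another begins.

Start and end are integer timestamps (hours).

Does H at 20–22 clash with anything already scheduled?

A: ends 2 at or before H starts 20 → clear.
B: ends 5 at or before H starts 20 → clear.
C: ends 10 at or before H starts 20 → clear.
D: ends 11 at or before H starts 20 → clear.
E: ends 18 at or before H starts 20 → clear.
F: starts 22 at or after H ends 22 → clear.
G: starts 25 at or after H ends 22 → clear.

No — it doesn't clash with anything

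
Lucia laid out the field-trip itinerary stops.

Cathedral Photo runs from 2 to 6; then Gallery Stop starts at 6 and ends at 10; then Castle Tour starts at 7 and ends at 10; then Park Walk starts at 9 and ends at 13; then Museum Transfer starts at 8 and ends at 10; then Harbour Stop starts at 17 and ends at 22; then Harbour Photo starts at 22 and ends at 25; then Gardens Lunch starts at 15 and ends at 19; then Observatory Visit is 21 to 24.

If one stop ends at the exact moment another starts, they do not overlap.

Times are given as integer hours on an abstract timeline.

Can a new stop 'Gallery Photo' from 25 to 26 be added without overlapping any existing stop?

Yes — the slot is free

Cathedral Photo: ends 6 at or before Gallery Photo starts 25 → clear.
Gallery Stop: ends 10 at or before Gallery Photo starts 25 → clear.
Castle Tour: ends 10 at or before Gallery Photo starts 25 → clear.
Museum Transfer: ends 10 at or before Gallery Photo starts 25 → clear.
Park Walk: ends 13 at or before Gallery Photo starts 25 → clear.
Gardens Lunch: ends 19 at or before Gallery Photo starts 25 → clear.
Harbour Stop: ends 22 at or before Gallery Photo starts 25 → clear.
Observatory Visit: ends 24 at or before Gallery Photo starts 25 → clear.
Harbour Photo: ends 25 at or before Gallery Photo starts 25 → clear.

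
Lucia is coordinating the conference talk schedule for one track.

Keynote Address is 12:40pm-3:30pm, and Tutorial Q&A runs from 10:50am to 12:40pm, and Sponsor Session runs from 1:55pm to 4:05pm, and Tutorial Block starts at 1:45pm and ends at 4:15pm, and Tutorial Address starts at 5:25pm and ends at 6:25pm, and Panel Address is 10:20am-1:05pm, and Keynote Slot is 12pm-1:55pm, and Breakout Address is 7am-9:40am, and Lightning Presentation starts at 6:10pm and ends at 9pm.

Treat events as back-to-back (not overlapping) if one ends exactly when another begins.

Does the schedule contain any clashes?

Yes

Sorted by start: Breakout Address, Panel Address, Tutorial Q&A, Keynote Slot, Keynote Address, Tutorial Block, Sponsor Session, Tutorial Address, Lightning Presentation.
Panel Address starts after Breakout Address ends; Breakout Address is clear from here.
Tutorial Q&A starts before Panel Address ends → Panel Address and Tutorial Q&A overlap.
That's a conflict, so the schedule is not conflict-free.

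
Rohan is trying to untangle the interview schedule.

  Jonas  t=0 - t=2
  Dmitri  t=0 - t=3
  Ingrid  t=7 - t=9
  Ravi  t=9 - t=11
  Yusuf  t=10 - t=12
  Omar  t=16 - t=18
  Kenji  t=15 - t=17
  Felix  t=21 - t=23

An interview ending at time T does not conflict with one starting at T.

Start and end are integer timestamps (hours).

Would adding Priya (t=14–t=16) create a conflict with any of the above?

Jonas: ends t=2 at or before Priya starts t=14 → clear.
Dmitri: ends t=3 at or before Priya starts t=14 → clear.
Ingrid: ends t=9 at or before Priya starts t=14 → clear.
Ravi: ends t=11 at or before Priya starts t=14 → clear.
Yusuf: ends t=12 at or before Priya starts t=14 → clear.
Kenji: starts t=15 before Priya ends t=16, and ends t=17 after Priya starts t=14 → overlap.
Omar: starts t=16 at or after Priya ends t=16 → clear.
Felix: starts t=21 at or after Priya ends t=16 → clear.
Priya overlaps Kenji.

Yes — it overlaps Kenji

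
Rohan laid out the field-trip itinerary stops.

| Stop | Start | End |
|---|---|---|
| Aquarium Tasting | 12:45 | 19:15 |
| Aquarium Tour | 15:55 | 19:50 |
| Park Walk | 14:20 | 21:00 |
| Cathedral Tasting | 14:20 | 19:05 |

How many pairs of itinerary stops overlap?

6

Check each pair: they overlap iff neither finishes before the other starts.
Sorted by start: Aquarium Tasting, Park Walk, Cathedral Tasting, Aquarium Tour.
Park Walk starts before Aquarium Tasting ends → Aquarium Tasting and Park Walk overlap.
Cathedral Tasting starts before Aquarium Tasting ends → Aquarium Tasting and Cathedral Tasting overlap.
Aquarium Tour starts before Aquarium Tasting ends → Aquarium Tasting and Aquarium Tour overlap.
Cathedral Tasting starts before Park Walk ends → Park Walk and Cathedral Tasting overlap.
Aquarium Tour starts before Park Walk ends → Park Walk and Aquarium Tour overlap.
Aquarium Tour starts before Cathedral Tasting ends → Cathedral Tasting and Aquarium Tour overlap.
Overlapping pairs: Aquarium Tasting & Aquarium Tour, Aquarium Tasting & Cathedral Tasting, Aquarium Tasting & Park Walk, Aquarium Tour & Cathedral Tasting, Aquarium Tour & Park Walk, Cathedral Tasting & Park Walk — 6 in total.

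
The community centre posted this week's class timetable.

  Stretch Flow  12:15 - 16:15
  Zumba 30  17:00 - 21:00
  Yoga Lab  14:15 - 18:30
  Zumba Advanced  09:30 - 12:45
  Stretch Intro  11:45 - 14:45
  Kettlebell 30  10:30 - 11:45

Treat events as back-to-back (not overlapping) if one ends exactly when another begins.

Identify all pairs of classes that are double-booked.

Kettlebell 30 & Zumba Advanced, Stretch Flow & Stretch Intro, Stretch Flow & Yoga Lab, Stretch Flow & Zumba Advanced, Stretch Intro & Yoga Lab, Stretch Intro & Zumba Advanced, Yoga Lab & Zumba 30

Sorted by start: Zumba Advanced, Kettlebell 30, Stretch Intro, Stretch Flow, Yoga Lab, Zumba 30.
Kettlebell 30 starts before Zumba Advanced ends → Zumba Advanced and Kettlebell 30 overlap.
Stretch Intro starts before Zumba Advanced ends → Zumba Advanced and Stretch Intro overlap.
Stretch Flow starts before Zumba Advanced ends → Zumba Advanced and Stretch Flow overlap.
Yoga Lab starts after Zumba Advanced ends, so nothing later overlaps Zumba Advanced either.
Stretch Intro starts exactly when Kettlebell 30 ends (back-to-back, no overlap), so nothing later overlaps Kettlebell 30 either.
Stretch Flow starts before Stretch Intro ends → Stretch Intro and Stretch Flow overlap.
Yoga Lab starts before Stretch Intro ends → Stretch Intro and Yoga Lab overlap.
Zumba 30 starts after Stretch Intro ends.
Yoga Lab starts before Stretch Flow ends → Stretch Flow and Yoga Lab overlap.
Zumba 30 starts after Stretch Flow ends.
Zumba 30 starts before Yoga Lab ends → Yoga Lab and Zumba 30 overlap.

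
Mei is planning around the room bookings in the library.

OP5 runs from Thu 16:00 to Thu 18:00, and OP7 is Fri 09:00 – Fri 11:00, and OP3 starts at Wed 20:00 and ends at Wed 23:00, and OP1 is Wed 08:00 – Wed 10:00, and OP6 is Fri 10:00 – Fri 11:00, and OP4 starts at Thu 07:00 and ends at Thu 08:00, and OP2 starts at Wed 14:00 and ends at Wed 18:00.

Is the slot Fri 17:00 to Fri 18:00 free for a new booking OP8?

OP1: ends Wed 10:00 at or before OP8 starts Fri 17:00 → clear.
OP2: ends Wed 18:00 at or before OP8 starts Fri 17:00 → clear.
OP3: ends Wed 23:00 at or before OP8 starts Fri 17:00 → clear.
OP4: ends Thu 08:00 at or before OP8 starts Fri 17:00 → clear.
OP5: ends Thu 18:00 at or before OP8 starts Fri 17:00 → clear.
OP7: ends Fri 11:00 at or before OP8 starts Fri 17:00 → clear.
OP6: ends Fri 11:00 at or before OP8 starts Fri 17:00 → clear.

Yes — the slot is free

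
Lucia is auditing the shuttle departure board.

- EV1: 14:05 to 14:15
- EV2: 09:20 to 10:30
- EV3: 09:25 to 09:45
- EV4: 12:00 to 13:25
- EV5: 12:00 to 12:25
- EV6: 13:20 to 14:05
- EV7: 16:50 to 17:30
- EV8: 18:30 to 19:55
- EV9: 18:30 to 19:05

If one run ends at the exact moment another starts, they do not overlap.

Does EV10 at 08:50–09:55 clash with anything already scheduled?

EV2: starts 09:20 before EV10 ends 09:55, and ends 10:30 after EV10 starts 08:50 → overlap.
EV3: starts 09:25 before EV10 ends 09:55, and ends 09:45 after EV10 starts 08:50 → overlap.
EV4: starts 12:00 at or after EV10 ends 09:55 → clear.
EV5: starts 12:00 at or after EV10 ends 09:55 → clear.
EV6: starts 13:20 at or after EV10 ends 09:55 → clear.
EV1: starts 14:05 at or after EV10 ends 09:55 → clear.
EV7: starts 16:50 at or after EV10 ends 09:55 → clear.
EV8: starts 18:30 at or after EV10 ends 09:55 → clear.
EV9: starts 18:30 at or after EV10 ends 09:55 → clear.
EV10 overlaps EV2, EV3.

Yes — it overlaps EV2, EV3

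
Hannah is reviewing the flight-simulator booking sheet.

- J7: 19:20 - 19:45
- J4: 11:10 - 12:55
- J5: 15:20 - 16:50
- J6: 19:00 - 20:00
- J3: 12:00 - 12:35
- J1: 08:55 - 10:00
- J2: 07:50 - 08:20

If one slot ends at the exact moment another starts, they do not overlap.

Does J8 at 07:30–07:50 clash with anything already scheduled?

No — it doesn't clash with anything

J2: starts 07:50 at or after J8 ends 07:50 → clear.
J1: starts 08:55 at or after J8 ends 07:50 → clear.
J4: starts 11:10 at or after J8 ends 07:50 → clear.
J3: starts 12:00 at or after J8 ends 07:50 → clear.
J5: starts 15:20 at or after J8 ends 07:50 → clear.
J6: starts 19:00 at or after J8 ends 07:50 → clear.
J7: starts 19:20 at or after J8 ends 07:50 → clear.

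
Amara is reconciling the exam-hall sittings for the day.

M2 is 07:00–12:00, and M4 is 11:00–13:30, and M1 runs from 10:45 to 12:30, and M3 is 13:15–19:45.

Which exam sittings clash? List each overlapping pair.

M1 & M2, M1 & M4, M2 & M4, M3 & M4

Two intervals overlap when each starts before the other ends.
Sorted by start: M2, M1, M4, M3.
M1 starts before M2 ends → M2 and M1 overlap.
M4 starts before M2 ends → M2 and M4 overlap.
M3 starts after M2 ends.
M4 starts before M1 ends → M1 and M4 overlap.
M3 starts after M1 ends.
M3 starts before M4 ends → M4 and M3 overlap.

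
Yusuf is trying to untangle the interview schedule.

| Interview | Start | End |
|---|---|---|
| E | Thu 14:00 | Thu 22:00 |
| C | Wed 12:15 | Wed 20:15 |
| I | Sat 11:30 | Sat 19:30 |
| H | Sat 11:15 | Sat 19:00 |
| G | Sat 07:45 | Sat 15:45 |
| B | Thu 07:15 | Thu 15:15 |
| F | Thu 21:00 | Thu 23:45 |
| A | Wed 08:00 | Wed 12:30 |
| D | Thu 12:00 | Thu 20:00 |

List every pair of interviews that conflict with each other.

Sorted by start: A, C, B, D, E, F, G, H, I.
C starts before A ends → A and C overlap.
B starts after A ends, so A has no further overlaps.
B starts after C ends, so C has no further overlaps.
D starts before B ends → B and D overlap.
E starts before B ends → B and E overlap.
F starts after B ends, so B has no further overlaps.
E starts before D ends → D and E overlap.
F starts after D ends, so D has no further overlaps.
F starts before E ends → E and F overlap.
G starts after E ends, so E has no further overlaps.
G starts after F ends, so F has no further overlaps.
H starts before G ends → G and H overlap.
I starts before G ends → G and I overlap.
I starts before H ends → H and I overlap.

A & C, B & D, B & E, D & E, E & F, G & H, G & I, H & I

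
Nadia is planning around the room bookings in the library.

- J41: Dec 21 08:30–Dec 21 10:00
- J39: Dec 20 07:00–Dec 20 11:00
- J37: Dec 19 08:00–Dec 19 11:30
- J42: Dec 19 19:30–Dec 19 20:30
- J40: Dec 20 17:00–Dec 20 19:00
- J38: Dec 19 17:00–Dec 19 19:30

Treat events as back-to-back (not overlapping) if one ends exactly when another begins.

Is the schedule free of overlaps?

Sorted by start: J37, J38, J42, J39, J40, J41.
J38 starts after J37 ends; J37 is clear from here.
J42 starts exactly when J38 ends (back-to-back, no overlap); J38 is clear from here.
J39 starts after J42 ends; J42 is clear from here.
J40 starts after J39 ends; J39 is clear from here.
J41 starts after J40 ends.
Every pair is clear; the schedule has no overlaps.

Yes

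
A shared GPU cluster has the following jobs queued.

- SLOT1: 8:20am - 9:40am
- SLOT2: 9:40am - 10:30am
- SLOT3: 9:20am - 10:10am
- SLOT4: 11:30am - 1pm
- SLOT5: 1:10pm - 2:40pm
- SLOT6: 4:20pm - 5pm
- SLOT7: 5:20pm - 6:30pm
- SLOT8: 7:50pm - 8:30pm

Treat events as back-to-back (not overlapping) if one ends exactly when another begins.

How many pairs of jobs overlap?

Sorted by start: SLOT1, SLOT3, SLOT2, SLOT4, SLOT5, SLOT6, SLOT7, SLOT8.
SLOT3 starts before SLOT1 ends → SLOT1 and SLOT3 overlap.
SLOT2 starts exactly when SLOT1 ends (back-to-back, no overlap), so nothing later overlaps SLOT1 either.
SLOT2 starts before SLOT3 ends → SLOT3 and SLOT2 overlap.
SLOT4 starts after SLOT3 ends, so nothing later overlaps SLOT3 either.
SLOT4 starts after SLOT2 ends, so nothing later overlaps SLOT2 either.
SLOT5 starts after SLOT4 ends, so nothing later overlaps SLOT4 either.
SLOT6 starts after SLOT5 ends, so nothing later overlaps SLOT5 either.
SLOT7 starts after SLOT6 ends, so nothing later overlaps SLOT6 either.
SLOT8 starts after SLOT7 ends.
Overlapping pairs: SLOT1 & SLOT3, SLOT2 & SLOT3 — 2 in total.

2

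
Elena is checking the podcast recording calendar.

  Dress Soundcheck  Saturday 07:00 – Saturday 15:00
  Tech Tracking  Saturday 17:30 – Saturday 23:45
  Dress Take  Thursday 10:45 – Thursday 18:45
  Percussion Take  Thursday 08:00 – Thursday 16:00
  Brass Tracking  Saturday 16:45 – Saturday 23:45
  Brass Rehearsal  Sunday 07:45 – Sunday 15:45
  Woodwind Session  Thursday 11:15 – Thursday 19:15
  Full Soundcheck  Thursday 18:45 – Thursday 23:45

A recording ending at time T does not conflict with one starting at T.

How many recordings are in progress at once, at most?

3

Sweep the timeline, counting +1 at each start and −1 at each end (ends before starts at a tie):
Thursday 08:00 start Percussion Take → 1
Thursday 10:45 start Dress Take → 2
Thursday 11:15 start Woodwind Session → 3
Thursday 16:00 end Percussion Take → 2
Thursday 18:45 end Dress Take → 1
Thursday 18:45 start Full Soundcheck → 2
Thursday 19:15 end Woodwind Session → 1
Thursday 23:45 end Full Soundcheck → 0
Saturday 07:00 start Dress Soundcheck → 1
Saturday 15:00 end Dress Soundcheck → 0
Saturday 16:45 start Brass Tracking → 1
Saturday 17:30 start Tech Tracking → 2
Saturday 23:45 end Brass Tracking → 1
Saturday 23:45 end Tech Tracking → 0
Sunday 07:45 start Brass Rehearsal → 1
Sunday 15:45 end Brass Rehearsal → 0
Peak is 3, at Thursday 11:15 (Dress Take, Percussion Take, Woodwind Session).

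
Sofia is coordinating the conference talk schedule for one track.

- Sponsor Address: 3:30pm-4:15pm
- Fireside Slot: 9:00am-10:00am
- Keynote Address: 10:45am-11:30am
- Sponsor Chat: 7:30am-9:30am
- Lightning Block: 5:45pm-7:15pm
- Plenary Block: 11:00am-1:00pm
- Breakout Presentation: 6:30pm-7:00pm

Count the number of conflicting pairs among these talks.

3

Sorted by start: Sponsor Chat, Fireside Slot, Keynote Address, Plenary Block, Sponsor Address, Lightning Block, Breakout Presentation.
Fireside Slot starts before Sponsor Chat ends → Sponsor Chat and Fireside Slot overlap.
Keynote Address starts after Sponsor Chat ends — done with Sponsor Chat.
Keynote Address starts after Fireside Slot ends — done with Fireside Slot.
Plenary Block starts before Keynote Address ends → Keynote Address and Plenary Block overlap.
Sponsor Address starts after Keynote Address ends — done with Keynote Address.
Sponsor Address starts after Plenary Block ends — done with Plenary Block.
Lightning Block starts after Sponsor Address ends — done with Sponsor Address.
Breakout Presentation starts before Lightning Block ends → Lightning Block and Breakout Presentation overlap.
Overlapping pairs: Breakout Presentation & Lightning Block, Fireside Slot & Sponsor Chat, Keynote Address & Plenary Block — 3 in total.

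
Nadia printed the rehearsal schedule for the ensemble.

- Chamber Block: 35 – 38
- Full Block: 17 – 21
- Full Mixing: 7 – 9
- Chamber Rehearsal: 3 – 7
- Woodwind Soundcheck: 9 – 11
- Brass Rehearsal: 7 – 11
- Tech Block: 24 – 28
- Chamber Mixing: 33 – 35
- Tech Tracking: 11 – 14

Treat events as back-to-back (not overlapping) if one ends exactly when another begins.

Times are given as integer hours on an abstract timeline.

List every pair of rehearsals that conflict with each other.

Brass Rehearsal & Full Mixing, Brass Rehearsal & Woodwind Soundcheck

Sorted by start: Chamber Rehearsal, Brass Rehearsal, Full Mixing, Woodwind Soundcheck, Tech Tracking, Full Block, Tech Block, Chamber Mixing, Chamber Block.
Brass Rehearsal starts exactly when Chamber Rehearsal ends (back-to-back, no overlap); Chamber Rehearsal is clear from here.
Full Mixing starts before Brass Rehearsal ends → Brass Rehearsal and Full Mixing overlap.
Woodwind Soundcheck starts before Brass Rehearsal ends → Brass Rehearsal and Woodwind Soundcheck overlap.
Tech Tracking starts exactly when Brass Rehearsal ends (back-to-back, no overlap); Brass Rehearsal is clear from here.
Woodwind Soundcheck starts exactly when Full Mixing ends (back-to-back, no overlap); Full Mixing is clear from here.
Tech Tracking starts exactly when Woodwind Soundcheck ends (back-to-back, no overlap); Woodwind Soundcheck is clear from here.
Full Block starts after Tech Tracking ends; Tech Tracking is clear from here.
Tech Block starts after Full Block ends; Full Block is clear from here.
Chamber Mixing starts after Tech Block ends; Tech Block is clear from here.
Chamber Block starts exactly when Chamber Mixing ends (back-to-back, no overlap).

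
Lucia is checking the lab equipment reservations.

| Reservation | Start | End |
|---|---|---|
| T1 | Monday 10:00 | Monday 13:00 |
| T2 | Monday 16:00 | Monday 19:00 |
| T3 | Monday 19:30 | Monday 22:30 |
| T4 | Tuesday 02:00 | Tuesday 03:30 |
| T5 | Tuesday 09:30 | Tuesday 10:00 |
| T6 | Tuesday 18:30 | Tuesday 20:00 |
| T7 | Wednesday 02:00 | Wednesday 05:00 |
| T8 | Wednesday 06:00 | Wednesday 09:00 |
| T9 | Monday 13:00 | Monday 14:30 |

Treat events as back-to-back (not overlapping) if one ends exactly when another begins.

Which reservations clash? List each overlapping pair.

no overlapping pairs

Sorted by start: T1, T9, T2, T3, T4, T5, T6, T7, T8.
T9 starts exactly when T1 ends (back-to-back, no overlap) — done with T1.
T2 starts after T9 ends — done with T9.
T3 starts after T2 ends — done with T2.
T4 starts after T3 ends — done with T3.
T5 starts after T4 ends — done with T4.
T6 starts after T5 ends — done with T5.
T7 starts after T6 ends — done with T6.
T8 starts after T7 ends.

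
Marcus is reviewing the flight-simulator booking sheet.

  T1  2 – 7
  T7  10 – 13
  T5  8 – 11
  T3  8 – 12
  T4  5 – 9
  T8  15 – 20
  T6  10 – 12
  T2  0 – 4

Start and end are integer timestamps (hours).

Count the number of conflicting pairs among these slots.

Check each pair: they overlap iff neither finishes before the other starts.
Sorted by start: T2, T1, T4, T3, T5, T6, T7, T8.
T1 starts before T2 ends → T2 and T1 overlap.
T4 starts after T2 ends, so T2 has no further overlaps.
T4 starts before T1 ends → T1 and T4 overlap.
T3 starts after T1 ends, so T1 has no further overlaps.
T3 starts before T4 ends → T4 and T3 overlap.
T5 starts before T4 ends → T4 and T5 overlap.
T6 starts after T4 ends, so T4 has no further overlaps.
T5 starts before T3 ends → T3 and T5 overlap.
T6 starts before T3 ends → T3 and T6 overlap.
T7 starts before T3 ends → T3 and T7 overlap.
T8 starts after T3 ends.
T6 starts before T5 ends → T5 and T6 overlap.
T7 starts before T5 ends → T5 and T7 overlap.
T8 starts after T5 ends.
T7 starts before T6 ends → T6 and T7 overlap.
T8 starts after T6 ends.
T8 starts after T7 ends.
Overlapping pairs: T1 & T2, T1 & T4, T3 & T4, T3 & T5, T3 & T6, T3 & T7, T4 & T5, T5 & T6, T5 & T7, T6 & T7 — 10 in total.

10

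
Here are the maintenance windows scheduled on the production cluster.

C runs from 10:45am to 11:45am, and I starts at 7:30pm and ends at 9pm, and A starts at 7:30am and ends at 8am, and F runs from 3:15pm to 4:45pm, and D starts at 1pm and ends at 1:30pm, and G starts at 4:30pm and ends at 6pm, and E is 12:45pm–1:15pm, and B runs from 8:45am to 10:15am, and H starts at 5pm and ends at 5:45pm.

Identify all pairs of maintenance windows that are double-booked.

Sorted by start: A, B, C, E, D, F, G, H, I.
B starts after A ends; A is clear from here.
C starts after B ends; B is clear from here.
E starts after C ends; C is clear from here.
D starts before E ends → E and D overlap.
F starts after E ends; E is clear from here.
F starts after D ends; D is clear from here.
G starts before F ends → F and G overlap.
H starts after F ends; F is clear from here.
H starts before G ends → G and H overlap.
I starts after G ends.
I starts after H ends.

D & E, F & G, G & H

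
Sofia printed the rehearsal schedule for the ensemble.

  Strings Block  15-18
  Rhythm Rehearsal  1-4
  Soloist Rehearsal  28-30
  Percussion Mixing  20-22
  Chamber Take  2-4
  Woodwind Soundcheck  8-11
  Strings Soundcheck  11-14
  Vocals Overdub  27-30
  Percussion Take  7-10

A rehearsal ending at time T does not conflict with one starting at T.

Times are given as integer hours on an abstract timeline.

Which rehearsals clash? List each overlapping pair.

Chamber Take & Rhythm Rehearsal, Percussion Take & Woodwind Soundcheck, Soloist Rehearsal & Vocals Overdub

Sorted by start: Rhythm Rehearsal, Chamber Take, Percussion Take, Woodwind Soundcheck, Strings Soundcheck, Strings Block, Percussion Mixing, Vocals Overdub, Soloist Rehearsal.
Chamber Take starts before Rhythm Rehearsal ends → Rhythm Rehearsal and Chamber Take overlap.
Percussion Take starts after Rhythm Rehearsal ends — done with Rhythm Rehearsal.
Percussion Take starts after Chamber Take ends — done with Chamber Take.
Woodwind Soundcheck starts before Percussion Take ends → Percussion Take and Woodwind Soundcheck overlap.
Strings Soundcheck starts after Percussion Take ends — done with Percussion Take.
Strings Soundcheck starts exactly when Woodwind Soundcheck ends (back-to-back, no overlap) — done with Woodwind Soundcheck.
Strings Block starts after Strings Soundcheck ends — done with Strings Soundcheck.
Percussion Mixing starts after Strings Block ends — done with Strings Block.
Vocals Overdub starts after Percussion Mixing ends — done with Percussion Mixing.
Soloist Rehearsal starts before Vocals Overdub ends → Vocals Overdub and Soloist Rehearsal overlap.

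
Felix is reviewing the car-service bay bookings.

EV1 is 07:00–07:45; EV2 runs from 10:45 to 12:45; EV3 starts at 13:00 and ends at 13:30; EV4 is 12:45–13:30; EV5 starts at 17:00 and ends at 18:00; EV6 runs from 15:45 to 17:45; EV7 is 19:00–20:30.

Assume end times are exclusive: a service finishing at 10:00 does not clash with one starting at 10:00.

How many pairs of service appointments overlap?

Check each pair: they overlap iff neither finishes before the other starts.
Sorted by start: EV1, EV2, EV4, EV3, EV6, EV5, EV7.
EV2 starts after EV1 ends, so EV1 has no further overlaps.
EV4 starts exactly when EV2 ends (back-to-back, no overlap), so EV2 has no further overlaps.
EV3 starts before EV4 ends → EV4 and EV3 overlap.
EV6 starts after EV4 ends, so EV4 has no further overlaps.
EV6 starts after EV3 ends, so EV3 has no further overlaps.
EV5 starts before EV6 ends → EV6 and EV5 overlap.
EV7 starts after EV6 ends.
EV7 starts after EV5 ends.
Overlapping pairs: EV3 & EV4, EV5 & EV6 — 2 in total.

2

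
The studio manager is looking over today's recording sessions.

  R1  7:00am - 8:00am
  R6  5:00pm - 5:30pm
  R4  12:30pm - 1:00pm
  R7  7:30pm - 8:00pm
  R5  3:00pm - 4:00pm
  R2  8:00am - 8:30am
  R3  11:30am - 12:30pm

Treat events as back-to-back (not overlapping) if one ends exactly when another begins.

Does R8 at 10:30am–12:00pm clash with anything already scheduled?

R1: ends 8:00am at or before R8 starts 10:30am → clear.
R2: ends 8:30am at or before R8 starts 10:30am → clear.
R3: starts 11:30am before R8 ends 12:00pm, and ends 12:30pm after R8 starts 10:30am → overlap.
R4: starts 12:30pm at or after R8 ends 12:00pm → clear.
R5: starts 3:00pm at or after R8 ends 12:00pm → clear.
R6: starts 5:00pm at or after R8 ends 12:00pm → clear.
R7: starts 7:30pm at or after R8 ends 12:00pm → clear.
R8 overlaps R3.

Yes — it overlaps R3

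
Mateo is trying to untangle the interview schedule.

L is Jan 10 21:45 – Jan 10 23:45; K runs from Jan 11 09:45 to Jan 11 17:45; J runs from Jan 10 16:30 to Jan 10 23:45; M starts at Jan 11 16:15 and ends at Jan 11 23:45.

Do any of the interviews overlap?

Yes

Sorted by start: J, L, K, M.
L starts before J ends → J and L overlap.
That's a conflict, so the schedule is not conflict-free.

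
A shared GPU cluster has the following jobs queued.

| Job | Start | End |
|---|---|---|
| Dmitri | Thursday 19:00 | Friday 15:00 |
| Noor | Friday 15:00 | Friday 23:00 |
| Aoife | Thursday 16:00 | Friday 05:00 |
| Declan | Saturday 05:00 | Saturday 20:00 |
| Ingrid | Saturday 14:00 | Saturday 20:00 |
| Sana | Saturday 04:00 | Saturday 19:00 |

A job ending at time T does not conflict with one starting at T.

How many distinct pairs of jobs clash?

4

Sorted by start: Aoife, Dmitri, Noor, Sana, Declan, Ingrid.
Dmitri starts before Aoife ends → Aoife and Dmitri overlap.
Noor starts after Aoife ends, so Aoife has no further overlaps.
Noor starts exactly when Dmitri ends (back-to-back, no overlap), so Dmitri has no further overlaps.
Sana starts after Noor ends, so Noor has no further overlaps.
Declan starts before Sana ends → Sana and Declan overlap.
Ingrid starts before Sana ends → Sana and Ingrid overlap.
Ingrid starts before Declan ends → Declan and Ingrid overlap.
Overlapping pairs: Aoife & Dmitri, Declan & Ingrid, Declan & Sana, Ingrid & Sana — 4 in total.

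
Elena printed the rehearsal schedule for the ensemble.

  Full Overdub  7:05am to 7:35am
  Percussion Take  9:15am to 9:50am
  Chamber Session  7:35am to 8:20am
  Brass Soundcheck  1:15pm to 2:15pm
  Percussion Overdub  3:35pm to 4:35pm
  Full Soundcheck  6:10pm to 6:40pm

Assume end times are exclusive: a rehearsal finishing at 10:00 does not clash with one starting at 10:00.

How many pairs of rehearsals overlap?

Sorted by start: Full Overdub, Chamber Session, Percussion Take, Brass Soundcheck, Percussion Overdub, Full Soundcheck.
Chamber Session starts exactly when Full Overdub ends (back-to-back, no overlap) — done with Full Overdub.
Percussion Take starts after Chamber Session ends — done with Chamber Session.
Brass Soundcheck starts after Percussion Take ends — done with Percussion Take.
Percussion Overdub starts after Brass Soundcheck ends — done with Brass Soundcheck.
Full Soundcheck starts after Percussion Overdub ends.
No pair overlaps.

0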